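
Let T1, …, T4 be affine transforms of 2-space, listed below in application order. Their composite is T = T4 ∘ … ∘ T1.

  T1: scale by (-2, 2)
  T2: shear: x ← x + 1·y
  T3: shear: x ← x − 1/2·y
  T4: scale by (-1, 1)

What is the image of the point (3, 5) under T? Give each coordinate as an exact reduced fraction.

T1 scale by (-2, 2): (3, 5) → (-6, 10)
T2 shear: x ← x + 1·y: (-6, 10) → (4, 10)
T3 shear: x ← x − 1/2·y: (4, 10) → (-1, 10)
T4 scale by (-1, 1): (-1, 10) → (1, 10)

T(p) = (1, 10)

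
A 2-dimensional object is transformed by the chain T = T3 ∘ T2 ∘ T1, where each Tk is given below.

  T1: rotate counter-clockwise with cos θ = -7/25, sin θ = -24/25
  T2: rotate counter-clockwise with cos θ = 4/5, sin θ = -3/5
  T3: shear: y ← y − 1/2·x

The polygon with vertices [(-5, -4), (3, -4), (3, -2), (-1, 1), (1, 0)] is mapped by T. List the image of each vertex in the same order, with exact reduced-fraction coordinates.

T1 rotate counter-clockwise with cos θ = -7/25, sin θ = -24/25: (-5, -4) → (-61/25, 148/25); (3, -4) → (-117/25, -44/25); (3, -2) → (-69/25, -58/25); (-1, 1) → (31/25, 17/25); (1, 0) → (-7/25, -24/25)
T2 rotate counter-clockwise with cos θ = 4/5, sin θ = -3/5: (-61/25, 148/25) → (8/5, 31/5); (-117/25, -44/25) → (-24/5, 7/5); (-69/25, -58/25) → (-18/5, -1/5); (31/25, 17/25) → (7/5, -1/5); (-7/25, -24/25) → (-4/5, -3/5)
T3 shear: y ← y − 1/2·x: (8/5, 31/5) → (8/5, 27/5); (-24/5, 7/5) → (-24/5, 19/5); (-18/5, -1/5) → (-18/5, 8/5); (7/5, -1/5) → (7/5, -9/10); (-4/5, -3/5) → (-4/5, -1/5)

image vertices: (8/5, 27/5), (-24/5, 19/5), (-18/5, 8/5), (7/5, -9/10), (-4/5, -1/5)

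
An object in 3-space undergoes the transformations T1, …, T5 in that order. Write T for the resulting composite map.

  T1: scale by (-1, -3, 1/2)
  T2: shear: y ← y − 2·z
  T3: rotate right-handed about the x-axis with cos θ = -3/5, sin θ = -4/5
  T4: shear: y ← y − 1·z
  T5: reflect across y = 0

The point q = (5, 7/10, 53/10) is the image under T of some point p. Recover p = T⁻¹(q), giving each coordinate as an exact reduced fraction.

T1 = [-1 0 0 0; 0 -3 0 0; 0 0 1/2 0; 0 0 0 1]
T2·T1 = [-1 0 0 0; 0 -3 -1 0; 0 0 1/2 0; 0 0 0 1]
T3·…·T1 = [-1 0 0 0; 0 9/5 1 0; 0 12/5 1/2 0; 0 0 0 1]
T4·…·T1 = [-1 0 0 0; 0 -3/5 1/2 0; 0 12/5 1/2 0; 0 0 0 1]
T5·…·T1 = [-1 0 0 0; 0 3/5 -1/2 0; 0 12/5 1/2 0; 0 0 0 1]
det M = -3/2; M⁻¹ = [-1 0 0 0; 0 1/3 1/3 0; 0 -8/5 2/5 0; 0 0 0 1]
M⁻¹ · (5, 7/10, 53/10)ᵀ = (-5, 2, 1)ᵀ

p = (-5, 2, 1)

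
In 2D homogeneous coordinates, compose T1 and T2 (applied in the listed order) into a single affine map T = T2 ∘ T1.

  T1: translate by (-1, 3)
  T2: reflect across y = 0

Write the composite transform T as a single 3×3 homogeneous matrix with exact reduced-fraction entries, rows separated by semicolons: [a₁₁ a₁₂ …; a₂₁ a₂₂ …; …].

T = [1 0 -1; 0 -1 -3; 0 0 1]

T1 = [1 0 -1; 0 1 3; 0 0 1]
T2·T1 = [1 0 -1; 0 -1 -3; 0 0 1]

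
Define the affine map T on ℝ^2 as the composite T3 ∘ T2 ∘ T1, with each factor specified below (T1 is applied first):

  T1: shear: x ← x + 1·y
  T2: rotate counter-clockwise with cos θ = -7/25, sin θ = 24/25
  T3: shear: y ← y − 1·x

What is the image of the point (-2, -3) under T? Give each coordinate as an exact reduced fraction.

T(p) = (107/25, -206/25)

T1 shear: x ← x + 1·y: (-2, -3) → (-5, -3)
T2 rotate counter-clockwise with cos θ = -7/25, sin θ = 24/25: (-5, -3) → (107/25, -99/25)
T3 shear: y ← y − 1·x: (107/25, -99/25) → (107/25, -206/25)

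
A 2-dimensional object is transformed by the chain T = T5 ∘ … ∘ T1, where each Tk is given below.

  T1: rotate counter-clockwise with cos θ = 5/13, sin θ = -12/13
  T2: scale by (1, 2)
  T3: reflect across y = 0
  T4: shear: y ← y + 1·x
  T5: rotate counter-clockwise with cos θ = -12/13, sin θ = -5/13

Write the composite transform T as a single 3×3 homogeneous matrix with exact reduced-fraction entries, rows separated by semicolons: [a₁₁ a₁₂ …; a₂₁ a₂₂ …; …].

T1 = [5/13 12/13 0; -12/13 5/13 0; 0 0 1]
T2·T1 = [5/13 12/13 0; -24/13 10/13 0; 0 0 1]
T3·…·T1 = [5/13 12/13 0; 24/13 -10/13 0; 0 0 1]
T4·…·T1 = [5/13 12/13 0; 29/13 2/13 0; 0 0 1]
T5·…·T1 = [85/169 -134/169 0; -373/169 -84/169 0; 0 0 1]

T = [85/169 -134/169 0; -373/169 -84/169 0; 0 0 1]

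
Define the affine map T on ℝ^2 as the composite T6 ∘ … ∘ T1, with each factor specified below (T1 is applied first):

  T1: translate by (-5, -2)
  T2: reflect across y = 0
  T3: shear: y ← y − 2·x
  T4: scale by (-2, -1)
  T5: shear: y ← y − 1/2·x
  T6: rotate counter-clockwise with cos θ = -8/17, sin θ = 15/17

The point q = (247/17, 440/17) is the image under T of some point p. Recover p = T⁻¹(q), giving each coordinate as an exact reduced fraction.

T1 = [1 0 -5; 0 1 -2; 0 0 1]
T2·T1 = [1 0 -5; 0 -1 2; 0 0 1]
T3·…·T1 = [1 0 -5; -2 -1 12; 0 0 1]
T4·…·T1 = [-2 0 10; 2 1 -12; 0 0 1]
T5·…·T1 = [-2 0 10; 3 1 -17; 0 0 1]
T6·…·T1 = [-29/17 -15/17 175/17; -54/17 -8/17 286/17; 0 0 1]
det M = -2; M⁻¹ = [4/17 -15/34 5; -27/17 29/34 2; 0 0 1]
M⁻¹ · (247/17, 440/17)ᵀ = (-3, 1)ᵀ

p = (-3, 1)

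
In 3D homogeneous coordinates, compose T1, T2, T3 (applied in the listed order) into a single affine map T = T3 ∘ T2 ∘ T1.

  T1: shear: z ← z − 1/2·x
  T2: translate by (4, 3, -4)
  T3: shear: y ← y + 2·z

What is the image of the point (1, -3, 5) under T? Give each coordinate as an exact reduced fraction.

T(p) = (5, 1, 1/2)

T1 shear: z ← z − 1/2·x: (1, -3, 5) → (1, -3, 9/2)
T2 translate by (4, 3, -4): (1, -3, 9/2) → (5, 0, 1/2)
T3 shear: y ← y + 2·z: (5, 0, 1/2) → (5, 1, 1/2)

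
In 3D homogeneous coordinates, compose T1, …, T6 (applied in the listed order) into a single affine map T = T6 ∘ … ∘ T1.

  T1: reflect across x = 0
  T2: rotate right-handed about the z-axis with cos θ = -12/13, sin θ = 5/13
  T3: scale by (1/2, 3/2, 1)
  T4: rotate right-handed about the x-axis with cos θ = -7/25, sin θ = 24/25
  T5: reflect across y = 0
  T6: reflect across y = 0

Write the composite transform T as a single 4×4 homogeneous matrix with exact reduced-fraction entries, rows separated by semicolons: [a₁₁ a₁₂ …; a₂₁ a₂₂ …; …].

T = [6/13 -5/26 0 0; 21/130 126/325 -24/25 0; -36/65 -432/325 -7/25 0; 0 0 0 1]

T1 = [-1 0 0 0; 0 1 0 0; 0 0 1 0; 0 0 0 1]
T2·T1 = [12/13 -5/13 0 0; -5/13 -12/13 0 0; 0 0 1 0; 0 0 0 1]
T3·…·T1 = [6/13 -5/26 0 0; -15/26 -18/13 0 0; 0 0 1 0; 0 0 0 1]
T4·…·T1 = [6/13 -5/26 0 0; 21/130 126/325 -24/25 0; -36/65 -432/325 -7/25 0; 0 0 0 1]
T5·…·T1 = [6/13 -5/26 0 0; -21/130 -126/325 24/25 0; -36/65 -432/325 -7/25 0; 0 0 0 1]
T6·…·T1 = [6/13 -5/26 0 0; 21/130 126/325 -24/25 0; -36/65 -432/325 -7/25 0; 0 0 0 1]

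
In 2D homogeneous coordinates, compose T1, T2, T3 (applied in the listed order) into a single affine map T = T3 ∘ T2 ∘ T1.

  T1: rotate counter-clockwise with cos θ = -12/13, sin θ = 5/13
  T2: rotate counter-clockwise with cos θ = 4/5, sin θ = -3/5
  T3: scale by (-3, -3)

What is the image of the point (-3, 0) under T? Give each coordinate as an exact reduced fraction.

T(p) = (-297/65, 504/65)

T1 rotate counter-clockwise with cos θ = -12/13, sin θ = 5/13: (-3, 0) → (36/13, -15/13)
T2 rotate counter-clockwise with cos θ = 4/5, sin θ = -3/5: (36/13, -15/13) → (99/65, -168/65)
T3 scale by (-3, -3): (99/65, -168/65) → (-297/65, 504/65)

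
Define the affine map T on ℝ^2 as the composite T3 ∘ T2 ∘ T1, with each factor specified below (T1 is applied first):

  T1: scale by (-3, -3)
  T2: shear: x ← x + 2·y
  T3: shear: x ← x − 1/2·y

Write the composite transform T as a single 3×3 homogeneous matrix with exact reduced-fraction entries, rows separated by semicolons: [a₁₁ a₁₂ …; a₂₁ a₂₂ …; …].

T1 = [-3 0 0; 0 -3 0; 0 0 1]
T2·T1 = [-3 -6 0; 0 -3 0; 0 0 1]
T3·…·T1 = [-3 -9/2 0; 0 -3 0; 0 0 1]

T = [-3 -9/2 0; 0 -3 0; 0 0 1]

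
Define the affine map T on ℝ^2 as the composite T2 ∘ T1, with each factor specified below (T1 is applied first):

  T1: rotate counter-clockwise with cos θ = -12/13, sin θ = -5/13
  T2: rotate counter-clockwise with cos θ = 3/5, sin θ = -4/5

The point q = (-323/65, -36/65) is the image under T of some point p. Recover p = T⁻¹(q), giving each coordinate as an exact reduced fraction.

T1 = [-12/13 5/13 0; -5/13 -12/13 0; 0 0 1]
T2·T1 = [-56/65 -33/65 0; 33/65 -56/65 0; 0 0 1]
det M = 1; M⁻¹ = [-56/65 33/65 0; -33/65 -56/65 0; 0 0 1]
M⁻¹ · (-323/65, -36/65)ᵀ = (4, 3)ᵀ

p = (4, 3)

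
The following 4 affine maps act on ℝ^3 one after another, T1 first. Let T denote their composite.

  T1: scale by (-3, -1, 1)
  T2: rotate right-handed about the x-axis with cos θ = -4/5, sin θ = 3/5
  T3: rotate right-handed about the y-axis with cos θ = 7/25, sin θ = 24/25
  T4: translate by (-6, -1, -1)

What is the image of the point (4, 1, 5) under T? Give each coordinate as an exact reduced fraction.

T(p) = (-1722/125, -16/5, 1154/125)

T1 scale by (-3, -1, 1): (4, 1, 5) → (-12, -1, 5)
T2 rotate right-handed about the x-axis with cos θ = -4/5, sin θ = 3/5: (-12, -1, 5) → (-12, -11/5, -23/5)
T3 rotate right-handed about the y-axis with cos θ = 7/25, sin θ = 24/25: (-12, -11/5, -23/5) → (-972/125, -11/5, 1279/125)
T4 translate by (-6, -1, -1): (-972/125, -11/5, 1279/125) → (-1722/125, -16/5, 1154/125)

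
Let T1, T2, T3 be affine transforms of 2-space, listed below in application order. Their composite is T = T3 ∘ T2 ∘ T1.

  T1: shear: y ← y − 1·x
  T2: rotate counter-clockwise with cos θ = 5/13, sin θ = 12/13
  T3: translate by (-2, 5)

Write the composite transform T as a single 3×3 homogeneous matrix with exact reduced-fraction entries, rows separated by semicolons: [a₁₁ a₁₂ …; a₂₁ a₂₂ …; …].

T1 = [1 0 0; -1 1 0; 0 0 1]
T2·T1 = [17/13 -12/13 0; 7/13 5/13 0; 0 0 1]
T3·…·T1 = [17/13 -12/13 -2; 7/13 5/13 5; 0 0 1]

T = [17/13 -12/13 -2; 7/13 5/13 5; 0 0 1]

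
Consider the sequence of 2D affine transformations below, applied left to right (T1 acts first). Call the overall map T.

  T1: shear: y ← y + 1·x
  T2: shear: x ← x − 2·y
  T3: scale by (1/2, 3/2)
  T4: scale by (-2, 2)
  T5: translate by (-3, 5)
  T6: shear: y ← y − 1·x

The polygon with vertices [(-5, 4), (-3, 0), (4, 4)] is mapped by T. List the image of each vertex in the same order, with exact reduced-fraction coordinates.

T1 shear: y ← y + 1·x: (-5, 4) → (-5, -1); (-3, 0) → (-3, -3); (4, 4) → (4, 8)
T2 shear: x ← x − 2·y: (-5, -1) → (-3, -1); (-3, -3) → (3, -3); (4, 8) → (-12, 8)
T3 scale by (1/2, 3/2): (-3, -1) → (-3/2, -3/2); (3, -3) → (3/2, -9/2); (-12, 8) → (-6, 12)
T4 scale by (-2, 2): (-3/2, -3/2) → (3, -3); (3/2, -9/2) → (-3, -9); (-6, 12) → (12, 24)
T5 translate by (-3, 5): (3, -3) → (0, 2); (-3, -9) → (-6, -4); (12, 24) → (9, 29)
T6 shear: y ← y − 1·x: (0, 2) → (0, 2); (-6, -4) → (-6, 2); (9, 29) → (9, 20)

image vertices: (0, 2), (-6, 2), (9, 20)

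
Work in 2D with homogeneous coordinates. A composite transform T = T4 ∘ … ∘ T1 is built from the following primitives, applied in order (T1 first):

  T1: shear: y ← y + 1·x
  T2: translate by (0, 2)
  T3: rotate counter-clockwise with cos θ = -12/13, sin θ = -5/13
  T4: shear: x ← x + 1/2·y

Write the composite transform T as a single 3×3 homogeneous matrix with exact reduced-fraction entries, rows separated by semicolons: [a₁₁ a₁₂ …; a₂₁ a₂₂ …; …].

T = [-31/26 -1/13 -2/13; -17/13 -12/13 -24/13; 0 0 1]

T1 = [1 0 0; 1 1 0; 0 0 1]
T2·T1 = [1 0 0; 1 1 2; 0 0 1]
T3·…·T1 = [-7/13 5/13 10/13; -17/13 -12/13 -24/13; 0 0 1]
T4·…·T1 = [-31/26 -1/13 -2/13; -17/13 -12/13 -24/13; 0 0 1]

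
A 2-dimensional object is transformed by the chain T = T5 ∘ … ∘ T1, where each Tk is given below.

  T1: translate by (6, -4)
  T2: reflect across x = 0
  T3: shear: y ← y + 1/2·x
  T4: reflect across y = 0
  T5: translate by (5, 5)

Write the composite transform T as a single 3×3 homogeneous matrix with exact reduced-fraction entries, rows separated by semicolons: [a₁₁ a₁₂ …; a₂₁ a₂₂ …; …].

T1 = [1 0 6; 0 1 -4; 0 0 1]
T2·T1 = [-1 0 -6; 0 1 -4; 0 0 1]
T3·…·T1 = [-1 0 -6; -1/2 1 -7; 0 0 1]
T4·…·T1 = [-1 0 -6; 1/2 -1 7; 0 0 1]
T5·…·T1 = [-1 0 -1; 1/2 -1 12; 0 0 1]

T = [-1 0 -1; 1/2 -1 12; 0 0 1]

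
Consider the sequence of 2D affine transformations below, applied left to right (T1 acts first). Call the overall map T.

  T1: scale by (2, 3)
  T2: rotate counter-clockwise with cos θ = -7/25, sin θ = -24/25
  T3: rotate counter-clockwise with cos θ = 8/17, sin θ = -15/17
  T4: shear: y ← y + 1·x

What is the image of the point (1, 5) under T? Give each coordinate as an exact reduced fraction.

T1 scale by (2, 3): (1, 5) → (2, 15)
T2 rotate counter-clockwise with cos θ = -7/25, sin θ = -24/25: (2, 15) → (346/25, -153/25)
T3 rotate counter-clockwise with cos θ = 8/17, sin θ = -15/17: (346/25, -153/25) → (473/425, -6414/425)
T4 shear: y ← y + 1·x: (473/425, -6414/425) → (473/425, -5941/425)

T(p) = (473/425, -5941/425)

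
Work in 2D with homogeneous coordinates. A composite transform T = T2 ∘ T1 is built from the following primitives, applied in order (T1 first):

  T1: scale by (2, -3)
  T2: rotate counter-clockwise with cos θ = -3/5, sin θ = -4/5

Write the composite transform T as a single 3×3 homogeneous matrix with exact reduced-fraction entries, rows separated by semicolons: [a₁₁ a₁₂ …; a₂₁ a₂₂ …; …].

T1 = [2 0 0; 0 -3 0; 0 0 1]
T2·T1 = [-6/5 -12/5 0; -8/5 9/5 0; 0 0 1]

T = [-6/5 -12/5 0; -8/5 9/5 0; 0 0 1]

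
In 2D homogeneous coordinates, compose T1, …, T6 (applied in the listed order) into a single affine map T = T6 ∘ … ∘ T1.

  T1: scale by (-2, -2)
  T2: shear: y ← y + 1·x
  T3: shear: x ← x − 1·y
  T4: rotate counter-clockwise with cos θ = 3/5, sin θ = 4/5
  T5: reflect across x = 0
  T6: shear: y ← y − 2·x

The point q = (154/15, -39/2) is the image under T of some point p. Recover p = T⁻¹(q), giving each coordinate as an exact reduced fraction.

T1 = [-2 0 0; 0 -2 0; 0 0 1]
T2·T1 = [-2 0 0; -2 -2 0; 0 0 1]
T3·…·T1 = [0 2 0; -2 -2 0; 0 0 1]
T4·…·T1 = [8/5 14/5 0; -6/5 2/5 0; 0 0 1]
T5·…·T1 = [-8/5 -14/5 0; -6/5 2/5 0; 0 0 1]
T6·…·T1 = [-8/5 -14/5 0; 2 6 0; 0 0 1]
det M = -4; M⁻¹ = [-3/2 -7/10 0; 1/2 2/5 0; 0 0 1]
M⁻¹ · (154/15, -39/2)ᵀ = (-7/4, -8/3)ᵀ

p = (-7/4, -8/3)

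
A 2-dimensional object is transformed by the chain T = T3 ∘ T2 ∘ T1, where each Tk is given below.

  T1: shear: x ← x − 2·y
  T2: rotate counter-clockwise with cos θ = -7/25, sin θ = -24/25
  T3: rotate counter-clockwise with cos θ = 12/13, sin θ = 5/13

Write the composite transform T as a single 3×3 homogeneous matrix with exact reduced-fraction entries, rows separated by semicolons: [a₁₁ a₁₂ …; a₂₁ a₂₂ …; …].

T = [36/325 251/325 0; -323/325 682/325 0; 0 0 1]

T1 = [1 -2 0; 0 1 0; 0 0 1]
T2·T1 = [-7/25 38/25 0; -24/25 41/25 0; 0 0 1]
T3·…·T1 = [36/325 251/325 0; -323/325 682/325 0; 0 0 1]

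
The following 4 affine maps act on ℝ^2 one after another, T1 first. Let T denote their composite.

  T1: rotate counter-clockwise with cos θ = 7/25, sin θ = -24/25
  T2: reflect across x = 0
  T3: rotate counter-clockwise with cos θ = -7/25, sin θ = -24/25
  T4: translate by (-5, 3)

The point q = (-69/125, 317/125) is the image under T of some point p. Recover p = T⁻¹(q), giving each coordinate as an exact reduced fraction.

p = (-4, 2)

T1 = [7/25 24/25 0; -24/25 7/25 0; 0 0 1]
T2·T1 = [-7/25 -24/25 0; -24/25 7/25 0; 0 0 1]
T3·…·T1 = [-527/625 336/625 0; 336/625 527/625 0; 0 0 1]
T4·…·T1 = [-527/625 336/625 -5; 336/625 527/625 3; 0 0 1]
det M = -1; M⁻¹ = [-527/625 336/625 -3643/625; 336/625 527/625 99/625; 0 0 1]
M⁻¹ · (-69/125, 317/125)ᵀ = (-4, 2)ᵀ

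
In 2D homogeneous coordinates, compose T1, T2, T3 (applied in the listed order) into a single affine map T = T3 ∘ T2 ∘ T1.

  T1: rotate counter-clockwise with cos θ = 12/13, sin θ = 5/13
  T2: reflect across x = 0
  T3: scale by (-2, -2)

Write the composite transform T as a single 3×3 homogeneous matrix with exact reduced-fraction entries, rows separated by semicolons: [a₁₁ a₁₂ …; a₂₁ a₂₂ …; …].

T = [24/13 -10/13 0; -10/13 -24/13 0; 0 0 1]

T1 = [12/13 -5/13 0; 5/13 12/13 0; 0 0 1]
T2·T1 = [-12/13 5/13 0; 5/13 12/13 0; 0 0 1]
T3·…·T1 = [24/13 -10/13 0; -10/13 -24/13 0; 0 0 1]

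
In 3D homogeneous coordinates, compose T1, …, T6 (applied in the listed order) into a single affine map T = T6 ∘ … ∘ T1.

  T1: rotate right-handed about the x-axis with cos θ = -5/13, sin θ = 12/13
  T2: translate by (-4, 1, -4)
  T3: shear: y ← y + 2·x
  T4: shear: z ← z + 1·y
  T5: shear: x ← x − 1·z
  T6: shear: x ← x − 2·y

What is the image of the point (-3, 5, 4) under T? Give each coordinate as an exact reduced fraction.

T1 rotate right-handed about the x-axis with cos θ = -5/13, sin θ = 12/13: (-3, 5, 4) → (-3, -73/13, 40/13)
T2 translate by (-4, 1, -4): (-3, -73/13, 40/13) → (-7, -60/13, -12/13)
T3 shear: y ← y + 2·x: (-7, -60/13, -12/13) → (-7, -242/13, -12/13)
T4 shear: z ← z + 1·y: (-7, -242/13, -12/13) → (-7, -242/13, -254/13)
T5 shear: x ← x − 1·z: (-7, -242/13, -254/13) → (163/13, -242/13, -254/13)
T6 shear: x ← x − 2·y: (163/13, -242/13, -254/13) → (647/13, -242/13, -254/13)

T(p) = (647/13, -242/13, -254/13)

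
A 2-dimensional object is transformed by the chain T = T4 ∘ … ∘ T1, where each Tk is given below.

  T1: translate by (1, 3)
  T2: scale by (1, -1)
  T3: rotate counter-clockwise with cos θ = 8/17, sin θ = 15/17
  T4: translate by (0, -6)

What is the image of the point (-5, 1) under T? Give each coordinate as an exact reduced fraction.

T1 translate by (1, 3): (-5, 1) → (-4, 4)
T2 scale by (1, -1): (-4, 4) → (-4, -4)
T3 rotate counter-clockwise with cos θ = 8/17, sin θ = 15/17: (-4, -4) → (28/17, -92/17)
T4 translate by (0, -6): (28/17, -92/17) → (28/17, -194/17)

T(p) = (28/17, -194/17)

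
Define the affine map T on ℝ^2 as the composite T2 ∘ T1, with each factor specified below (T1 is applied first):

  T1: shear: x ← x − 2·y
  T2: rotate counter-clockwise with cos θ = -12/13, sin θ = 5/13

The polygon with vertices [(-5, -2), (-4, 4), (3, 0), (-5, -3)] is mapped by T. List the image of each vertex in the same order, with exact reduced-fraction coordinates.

image vertices: (22/13, 19/13), (124/13, -108/13), (-36/13, 15/13), (3/13, 41/13)

T1 shear: x ← x − 2·y: (-5, -2) → (-1, -2); (-4, 4) → (-12, 4); (3, 0) → (3, 0); (-5, -3) → (1, -3)
T2 rotate counter-clockwise with cos θ = -12/13, sin θ = 5/13: (-1, -2) → (22/13, 19/13); (-12, 4) → (124/13, -108/13); (3, 0) → (-36/13, 15/13); (1, -3) → (3/13, 41/13)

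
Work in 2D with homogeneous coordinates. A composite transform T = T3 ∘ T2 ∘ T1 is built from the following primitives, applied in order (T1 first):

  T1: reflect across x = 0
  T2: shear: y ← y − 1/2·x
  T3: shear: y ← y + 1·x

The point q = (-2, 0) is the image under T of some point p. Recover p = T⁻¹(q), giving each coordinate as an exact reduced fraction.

p = (2, 1)

T1 = [-1 0 0; 0 1 0; 0 0 1]
T2·T1 = [-1 0 0; 1/2 1 0; 0 0 1]
T3·…·T1 = [-1 0 0; -1/2 1 0; 0 0 1]
det M = -1; M⁻¹ = [-1 0 0; -1/2 1 0; 0 0 1]
M⁻¹ · (-2, 0)ᵀ = (2, 1)ᵀ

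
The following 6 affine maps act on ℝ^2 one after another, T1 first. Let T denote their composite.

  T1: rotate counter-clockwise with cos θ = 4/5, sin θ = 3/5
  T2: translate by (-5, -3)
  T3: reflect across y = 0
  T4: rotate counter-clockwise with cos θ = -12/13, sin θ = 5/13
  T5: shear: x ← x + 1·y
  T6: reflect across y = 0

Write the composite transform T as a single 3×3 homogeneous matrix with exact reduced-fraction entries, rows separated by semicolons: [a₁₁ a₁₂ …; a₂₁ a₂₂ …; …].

T = [23/65 89/65 -16/13; -56/65 -33/65 61/13; 0 0 1]

T1 = [4/5 -3/5 0; 3/5 4/5 0; 0 0 1]
T2·T1 = [4/5 -3/5 -5; 3/5 4/5 -3; 0 0 1]
T3·…·T1 = [4/5 -3/5 -5; -3/5 -4/5 3; 0 0 1]
T4·…·T1 = [-33/65 56/65 45/13; 56/65 33/65 -61/13; 0 0 1]
T5·…·T1 = [23/65 89/65 -16/13; 56/65 33/65 -61/13; 0 0 1]
T6·…·T1 = [23/65 89/65 -16/13; -56/65 -33/65 61/13; 0 0 1]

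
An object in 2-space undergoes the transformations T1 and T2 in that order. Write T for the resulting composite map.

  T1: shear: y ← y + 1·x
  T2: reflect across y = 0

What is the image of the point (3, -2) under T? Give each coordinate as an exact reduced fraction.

T(p) = (3, -1)

T1 shear: y ← y + 1·x: (3, -2) → (3, 1)
T2 reflect across y = 0: (3, 1) → (3, -1)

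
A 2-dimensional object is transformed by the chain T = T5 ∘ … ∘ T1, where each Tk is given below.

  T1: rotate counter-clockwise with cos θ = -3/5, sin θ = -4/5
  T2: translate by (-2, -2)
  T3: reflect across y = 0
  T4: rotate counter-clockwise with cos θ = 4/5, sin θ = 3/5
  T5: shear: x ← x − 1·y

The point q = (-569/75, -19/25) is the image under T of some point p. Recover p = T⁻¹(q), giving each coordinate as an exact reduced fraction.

T1 = [-3/5 4/5 0; -4/5 -3/5 0; 0 0 1]
T2·T1 = [-3/5 4/5 -2; -4/5 -3/5 -2; 0 0 1]
T3·…·T1 = [-3/5 4/5 -2; 4/5 3/5 2; 0 0 1]
T4·…·T1 = [-24/25 7/25 -14/5; 7/25 24/25 2/5; 0 0 1]
T5·…·T1 = [-31/25 -17/25 -16/5; 7/25 24/25 2/5; 0 0 1]
det M = -1; M⁻¹ = [-24/25 -17/25 -14/5; 7/25 31/25 2/5; 0 0 1]
M⁻¹ · (-569/75, -19/25)ᵀ = (5, -8/3)ᵀ

p = (5, -8/3)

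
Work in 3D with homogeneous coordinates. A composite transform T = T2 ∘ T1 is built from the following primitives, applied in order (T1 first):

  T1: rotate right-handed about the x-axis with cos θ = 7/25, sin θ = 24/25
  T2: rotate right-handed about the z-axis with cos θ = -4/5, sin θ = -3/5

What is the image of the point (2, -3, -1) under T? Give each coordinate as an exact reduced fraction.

T1 rotate right-handed about the x-axis with cos θ = 7/25, sin θ = 24/25: (2, -3, -1) → (2, 3/25, -79/25)
T2 rotate right-handed about the z-axis with cos θ = -4/5, sin θ = -3/5: (2, 3/25, -79/25) → (-191/125, -162/125, -79/25)

T(p) = (-191/125, -162/125, -79/25)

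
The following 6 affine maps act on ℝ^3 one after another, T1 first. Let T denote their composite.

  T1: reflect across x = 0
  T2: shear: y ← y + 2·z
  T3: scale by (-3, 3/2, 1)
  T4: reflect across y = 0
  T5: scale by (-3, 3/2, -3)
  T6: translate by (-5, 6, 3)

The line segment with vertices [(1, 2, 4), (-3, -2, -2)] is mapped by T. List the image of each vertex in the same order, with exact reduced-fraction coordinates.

image vertices: (-14, -33/2, -9), (22, 39/2, 9)

T1 reflect across x = 0: (1, 2, 4) → (-1, 2, 4); (-3, -2, -2) → (3, -2, -2)
T2 shear: y ← y + 2·z: (-1, 2, 4) → (-1, 10, 4); (3, -2, -2) → (3, -6, -2)
T3 scale by (-3, 3/2, 1): (-1, 10, 4) → (3, 15, 4); (3, -6, -2) → (-9, -9, -2)
T4 reflect across y = 0: (3, 15, 4) → (3, -15, 4); (-9, -9, -2) → (-9, 9, -2)
T5 scale by (-3, 3/2, -3): (3, -15, 4) → (-9, -45/2, -12); (-9, 9, -2) → (27, 27/2, 6)
T6 translate by (-5, 6, 3): (-9, -45/2, -12) → (-14, -33/2, -9); (27, 27/2, 6) → (22, 39/2, 9)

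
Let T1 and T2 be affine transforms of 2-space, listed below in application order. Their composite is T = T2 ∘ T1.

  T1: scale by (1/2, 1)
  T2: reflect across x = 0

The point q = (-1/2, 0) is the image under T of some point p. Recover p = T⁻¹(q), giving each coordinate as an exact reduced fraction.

T1 = [1/2 0 0; 0 1 0; 0 0 1]
T2·T1 = [-1/2 0 0; 0 1 0; 0 0 1]
det M = -1/2; M⁻¹ = [-2 0 0; 0 1 0; 0 0 1]
M⁻¹ · (-1/2, 0)ᵀ = (1, 0)ᵀ

p = (1, 0)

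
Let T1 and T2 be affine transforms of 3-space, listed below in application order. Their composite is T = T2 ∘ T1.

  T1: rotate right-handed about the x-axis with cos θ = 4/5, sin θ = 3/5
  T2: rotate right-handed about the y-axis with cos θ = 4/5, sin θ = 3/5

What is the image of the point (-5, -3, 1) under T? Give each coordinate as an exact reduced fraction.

T1 rotate right-handed about the x-axis with cos θ = 4/5, sin θ = 3/5: (-5, -3, 1) → (-5, -3, -1)
T2 rotate right-handed about the y-axis with cos θ = 4/5, sin θ = 3/5: (-5, -3, -1) → (-23/5, -3, 11/5)

T(p) = (-23/5, -3, 11/5)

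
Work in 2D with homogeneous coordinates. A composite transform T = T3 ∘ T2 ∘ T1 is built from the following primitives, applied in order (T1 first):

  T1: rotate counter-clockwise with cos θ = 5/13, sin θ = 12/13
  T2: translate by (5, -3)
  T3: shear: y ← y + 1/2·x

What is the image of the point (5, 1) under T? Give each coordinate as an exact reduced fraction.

T(p) = (6, 5)

T1 rotate counter-clockwise with cos θ = 5/13, sin θ = 12/13: (5, 1) → (1, 5)
T2 translate by (5, -3): (1, 5) → (6, 2)
T3 shear: y ← y + 1/2·x: (6, 2) → (6, 5)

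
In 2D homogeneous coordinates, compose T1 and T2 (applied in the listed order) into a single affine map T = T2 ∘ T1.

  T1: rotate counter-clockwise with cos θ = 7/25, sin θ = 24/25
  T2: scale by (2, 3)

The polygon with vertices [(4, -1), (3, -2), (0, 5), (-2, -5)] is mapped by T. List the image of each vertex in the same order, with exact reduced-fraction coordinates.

T1 rotate counter-clockwise with cos θ = 7/25, sin θ = 24/25: (4, -1) → (52/25, 89/25); (3, -2) → (69/25, 58/25); (0, 5) → (-24/5, 7/5); (-2, -5) → (106/25, -83/25)
T2 scale by (2, 3): (52/25, 89/25) → (104/25, 267/25); (69/25, 58/25) → (138/25, 174/25); (-24/5, 7/5) → (-48/5, 21/5); (106/25, -83/25) → (212/25, -249/25)

image vertices: (104/25, 267/25), (138/25, 174/25), (-48/5, 21/5), (212/25, -249/25)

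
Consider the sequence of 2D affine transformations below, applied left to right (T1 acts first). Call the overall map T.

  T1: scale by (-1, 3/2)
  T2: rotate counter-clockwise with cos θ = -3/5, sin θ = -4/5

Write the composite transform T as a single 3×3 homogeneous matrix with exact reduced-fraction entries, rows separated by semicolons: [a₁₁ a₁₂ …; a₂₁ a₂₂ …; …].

T = [3/5 6/5 0; 4/5 -9/10 0; 0 0 1]

T1 = [-1 0 0; 0 3/2 0; 0 0 1]
T2·T1 = [3/5 6/5 0; 4/5 -9/10 0; 0 0 1]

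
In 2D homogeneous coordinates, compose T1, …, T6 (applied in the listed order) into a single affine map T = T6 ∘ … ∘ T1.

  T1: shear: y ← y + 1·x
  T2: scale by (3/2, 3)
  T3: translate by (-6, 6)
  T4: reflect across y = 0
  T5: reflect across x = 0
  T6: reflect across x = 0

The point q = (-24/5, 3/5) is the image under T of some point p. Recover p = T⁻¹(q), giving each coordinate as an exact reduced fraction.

T1 = [1 0 0; 1 1 0; 0 0 1]
T2·T1 = [3/2 0 0; 3 3 0; 0 0 1]
T3·…·T1 = [3/2 0 -6; 3 3 6; 0 0 1]
T4·…·T1 = [3/2 0 -6; -3 -3 -6; 0 0 1]
T5·…·T1 = [-3/2 0 6; -3 -3 -6; 0 0 1]
T6·…·T1 = [3/2 0 -6; -3 -3 -6; 0 0 1]
det M = -9/2; M⁻¹ = [2/3 0 4; -2/3 -1/3 -6; 0 0 1]
M⁻¹ · (-24/5, 3/5)ᵀ = (4/5, -3)ᵀ

p = (4/5, -3)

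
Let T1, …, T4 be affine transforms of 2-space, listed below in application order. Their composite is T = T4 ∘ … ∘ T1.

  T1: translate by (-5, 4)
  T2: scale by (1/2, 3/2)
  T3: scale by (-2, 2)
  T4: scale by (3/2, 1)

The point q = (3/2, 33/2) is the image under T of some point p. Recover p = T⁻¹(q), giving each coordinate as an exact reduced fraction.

T1 = [1 0 -5; 0 1 4; 0 0 1]
T2·T1 = [1/2 0 -5/2; 0 3/2 6; 0 0 1]
T3·…·T1 = [-1 0 5; 0 3 12; 0 0 1]
T4·…·T1 = [-3/2 0 15/2; 0 3 12; 0 0 1]
det M = -9/2; M⁻¹ = [-2/3 0 5; 0 1/3 -4; 0 0 1]
M⁻¹ · (3/2, 33/2)ᵀ = (4, 3/2)ᵀ

p = (4, 3/2)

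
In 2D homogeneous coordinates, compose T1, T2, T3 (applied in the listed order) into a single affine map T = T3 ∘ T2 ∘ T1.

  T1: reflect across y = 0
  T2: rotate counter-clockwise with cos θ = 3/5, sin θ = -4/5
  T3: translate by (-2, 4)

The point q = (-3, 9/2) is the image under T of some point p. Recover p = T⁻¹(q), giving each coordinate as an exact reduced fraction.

T1 = [1 0 0; 0 -1 0; 0 0 1]
T2·T1 = [3/5 -4/5 0; -4/5 -3/5 0; 0 0 1]
T3·…·T1 = [3/5 -4/5 -2; -4/5 -3/5 4; 0 0 1]
det M = -1; M⁻¹ = [3/5 -4/5 22/5; -4/5 -3/5 4/5; 0 0 1]
M⁻¹ · (-3, 9/2)ᵀ = (-1, 1/2)ᵀ

p = (-1, 1/2)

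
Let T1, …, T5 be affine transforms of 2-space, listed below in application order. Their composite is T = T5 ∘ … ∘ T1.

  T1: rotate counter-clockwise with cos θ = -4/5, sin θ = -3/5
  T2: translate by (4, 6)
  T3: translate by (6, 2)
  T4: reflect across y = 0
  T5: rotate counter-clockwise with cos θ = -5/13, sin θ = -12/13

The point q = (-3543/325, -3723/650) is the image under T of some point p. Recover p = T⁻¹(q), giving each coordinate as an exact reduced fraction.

T1 = [-4/5 3/5 0; -3/5 -4/5 0; 0 0 1]
T2·T1 = [-4/5 3/5 4; -3/5 -4/5 6; 0 0 1]
T3·…·T1 = [-4/5 3/5 10; -3/5 -4/5 8; 0 0 1]
T4·…·T1 = [-4/5 3/5 10; 3/5 4/5 -8; 0 0 1]
T5·…·T1 = [56/65 33/65 -146/13; 33/65 -56/65 -80/13; 0 0 1]
det M = -1; M⁻¹ = [56/65 33/65 64/5; 33/65 -56/65 2/5; 0 0 1]
M⁻¹ · (-3543/325, -3723/650)ᵀ = (1/2, -1/5)ᵀ

p = (1/2, -1/5)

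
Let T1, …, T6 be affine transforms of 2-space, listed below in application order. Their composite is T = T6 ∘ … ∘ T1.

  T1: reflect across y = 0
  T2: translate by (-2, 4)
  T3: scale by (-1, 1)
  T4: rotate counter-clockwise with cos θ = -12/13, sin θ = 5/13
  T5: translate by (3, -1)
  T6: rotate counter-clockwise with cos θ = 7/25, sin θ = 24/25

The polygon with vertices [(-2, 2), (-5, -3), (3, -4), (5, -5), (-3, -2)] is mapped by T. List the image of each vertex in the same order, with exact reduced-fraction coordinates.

image vertices: (11/13, -23/13), (928/325, -2354/325), (2813/325, -534/325), (3474/325, -232/325), (1083/325, -1644/325)

T1 reflect across y = 0: (-2, 2) → (-2, -2); (-5, -3) → (-5, 3); (3, -4) → (3, 4); (5, -5) → (5, 5); (-3, -2) → (-3, 2)
T2 translate by (-2, 4): (-2, -2) → (-4, 2); (-5, 3) → (-7, 7); (3, 4) → (1, 8); (5, 5) → (3, 9); (-3, 2) → (-5, 6)
T3 scale by (-1, 1): (-4, 2) → (4, 2); (-7, 7) → (7, 7); (1, 8) → (-1, 8); (3, 9) → (-3, 9); (-5, 6) → (5, 6)
T4 rotate counter-clockwise with cos θ = -12/13, sin θ = 5/13: (4, 2) → (-58/13, -4/13); (7, 7) → (-119/13, -49/13); (-1, 8) → (-28/13, -101/13); (-3, 9) → (-9/13, -123/13); (5, 6) → (-90/13, -47/13)
T5 translate by (3, -1): (-58/13, -4/13) → (-19/13, -17/13); (-119/13, -49/13) → (-80/13, -62/13); (-28/13, -101/13) → (11/13, -114/13); (-9/13, -123/13) → (30/13, -136/13); (-90/13, -47/13) → (-51/13, -60/13)
T6 rotate counter-clockwise with cos θ = 7/25, sin θ = 24/25: (-19/13, -17/13) → (11/13, -23/13); (-80/13, -62/13) → (928/325, -2354/325); (11/13, -114/13) → (2813/325, -534/325); (30/13, -136/13) → (3474/325, -232/325); (-51/13, -60/13) → (1083/325, -1644/325)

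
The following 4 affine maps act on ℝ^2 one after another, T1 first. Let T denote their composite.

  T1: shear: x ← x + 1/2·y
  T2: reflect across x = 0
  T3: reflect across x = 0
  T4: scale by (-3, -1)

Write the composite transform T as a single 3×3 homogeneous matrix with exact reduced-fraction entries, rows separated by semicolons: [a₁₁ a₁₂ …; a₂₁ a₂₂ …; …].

T1 = [1 1/2 0; 0 1 0; 0 0 1]
T2·T1 = [-1 -1/2 0; 0 1 0; 0 0 1]
T3·…·T1 = [1 1/2 0; 0 1 0; 0 0 1]
T4·…·T1 = [-3 -3/2 0; 0 -1 0; 0 0 1]

T = [-3 -3/2 0; 0 -1 0; 0 0 1]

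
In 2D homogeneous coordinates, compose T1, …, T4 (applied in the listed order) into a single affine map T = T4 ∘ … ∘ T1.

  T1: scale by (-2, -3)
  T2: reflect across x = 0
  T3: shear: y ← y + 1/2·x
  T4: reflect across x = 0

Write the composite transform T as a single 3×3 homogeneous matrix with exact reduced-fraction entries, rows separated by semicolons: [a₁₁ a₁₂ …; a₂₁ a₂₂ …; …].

T = [-2 0 0; 1 -3 0; 0 0 1]

T1 = [-2 0 0; 0 -3 0; 0 0 1]
T2·T1 = [2 0 0; 0 -3 0; 0 0 1]
T3·…·T1 = [2 0 0; 1 -3 0; 0 0 1]
T4·…·T1 = [-2 0 0; 1 -3 0; 0 0 1]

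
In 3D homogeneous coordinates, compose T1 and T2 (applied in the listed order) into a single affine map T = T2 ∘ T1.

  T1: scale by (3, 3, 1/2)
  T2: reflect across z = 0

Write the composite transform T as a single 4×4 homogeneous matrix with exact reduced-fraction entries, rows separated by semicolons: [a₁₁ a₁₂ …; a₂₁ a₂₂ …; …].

T1 = [3 0 0 0; 0 3 0 0; 0 0 1/2 0; 0 0 0 1]
T2·T1 = [3 0 0 0; 0 3 0 0; 0 0 -1/2 0; 0 0 0 1]

T = [3 0 0 0; 0 3 0 0; 0 0 -1/2 0; 0 0 0 1]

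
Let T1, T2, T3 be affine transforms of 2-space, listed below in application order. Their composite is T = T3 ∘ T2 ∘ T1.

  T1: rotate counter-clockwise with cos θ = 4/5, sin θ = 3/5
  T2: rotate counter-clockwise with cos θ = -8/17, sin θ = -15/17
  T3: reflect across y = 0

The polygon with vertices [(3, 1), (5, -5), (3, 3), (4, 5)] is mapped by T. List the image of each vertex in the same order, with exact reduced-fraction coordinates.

image vertices: (123/85, 239/85), (-71/17, 97/17), (291/85, 213/85), (472/85, 271/85)

T1 rotate counter-clockwise with cos θ = 4/5, sin θ = 3/5: (3, 1) → (9/5, 13/5); (5, -5) → (7, -1); (3, 3) → (3/5, 21/5); (4, 5) → (1/5, 32/5)
T2 rotate counter-clockwise with cos θ = -8/17, sin θ = -15/17: (9/5, 13/5) → (123/85, -239/85); (7, -1) → (-71/17, -97/17); (3/5, 21/5) → (291/85, -213/85); (1/5, 32/5) → (472/85, -271/85)
T3 reflect across y = 0: (123/85, -239/85) → (123/85, 239/85); (-71/17, -97/17) → (-71/17, 97/17); (291/85, -213/85) → (291/85, 213/85); (472/85, -271/85) → (472/85, 271/85)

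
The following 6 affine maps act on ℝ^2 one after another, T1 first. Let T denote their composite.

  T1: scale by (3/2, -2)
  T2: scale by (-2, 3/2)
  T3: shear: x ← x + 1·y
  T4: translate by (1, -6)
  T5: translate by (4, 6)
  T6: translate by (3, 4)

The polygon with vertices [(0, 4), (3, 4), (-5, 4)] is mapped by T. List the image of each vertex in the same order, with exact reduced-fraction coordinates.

image vertices: (-4, -8), (-13, -8), (11, -8)

T1 scale by (3/2, -2): (0, 4) → (0, -8); (3, 4) → (9/2, -8); (-5, 4) → (-15/2, -8)
T2 scale by (-2, 3/2): (0, -8) → (0, -12); (9/2, -8) → (-9, -12); (-15/2, -8) → (15, -12)
T3 shear: x ← x + 1·y: (0, -12) → (-12, -12); (-9, -12) → (-21, -12); (15, -12) → (3, -12)
T4 translate by (1, -6): (-12, -12) → (-11, -18); (-21, -12) → (-20, -18); (3, -12) → (4, -18)
T5 translate by (4, 6): (-11, -18) → (-7, -12); (-20, -18) → (-16, -12); (4, -18) → (8, -12)
T6 translate by (3, 4): (-7, -12) → (-4, -8); (-16, -12) → (-13, -8); (8, -12) → (11, -8)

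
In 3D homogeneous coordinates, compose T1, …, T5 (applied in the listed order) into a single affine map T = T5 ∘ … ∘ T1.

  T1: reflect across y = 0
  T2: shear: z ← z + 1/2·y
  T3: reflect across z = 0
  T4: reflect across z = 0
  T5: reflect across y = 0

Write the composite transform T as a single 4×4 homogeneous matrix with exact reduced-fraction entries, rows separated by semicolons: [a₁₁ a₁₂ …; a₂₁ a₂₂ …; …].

T = [1 0 0 0; 0 1 0 0; 0 -1/2 1 0; 0 0 0 1]

T1 = [1 0 0 0; 0 -1 0 0; 0 0 1 0; 0 0 0 1]
T2·T1 = [1 0 0 0; 0 -1 0 0; 0 -1/2 1 0; 0 0 0 1]
T3·…·T1 = [1 0 0 0; 0 -1 0 0; 0 1/2 -1 0; 0 0 0 1]
T4·…·T1 = [1 0 0 0; 0 -1 0 0; 0 -1/2 1 0; 0 0 0 1]
T5·…·T1 = [1 0 0 0; 0 1 0 0; 0 -1/2 1 0; 0 0 0 1]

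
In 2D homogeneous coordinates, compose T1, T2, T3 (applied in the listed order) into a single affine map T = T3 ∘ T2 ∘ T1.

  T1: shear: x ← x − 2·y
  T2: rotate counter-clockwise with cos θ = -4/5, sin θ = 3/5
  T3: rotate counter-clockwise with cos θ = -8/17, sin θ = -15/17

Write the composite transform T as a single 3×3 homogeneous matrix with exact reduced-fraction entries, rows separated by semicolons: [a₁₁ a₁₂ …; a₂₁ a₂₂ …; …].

T1 = [1 -2 0; 0 1 0; 0 0 1]
T2·T1 = [-4/5 1 0; 3/5 -2 0; 0 0 1]
T3·…·T1 = [77/85 -38/17 0; 36/85 1/17 0; 0 0 1]

T = [77/85 -38/17 0; 36/85 1/17 0; 0 0 1]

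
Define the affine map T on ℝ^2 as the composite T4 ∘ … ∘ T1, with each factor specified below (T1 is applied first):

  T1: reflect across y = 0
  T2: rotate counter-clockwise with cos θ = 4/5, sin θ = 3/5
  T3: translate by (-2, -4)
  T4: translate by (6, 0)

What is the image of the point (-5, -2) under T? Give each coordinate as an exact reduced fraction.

T(p) = (-6/5, -27/5)

T1 reflect across y = 0: (-5, -2) → (-5, 2)
T2 rotate counter-clockwise with cos θ = 4/5, sin θ = 3/5: (-5, 2) → (-26/5, -7/5)
T3 translate by (-2, -4): (-26/5, -7/5) → (-36/5, -27/5)
T4 translate by (6, 0): (-36/5, -27/5) → (-6/5, -27/5)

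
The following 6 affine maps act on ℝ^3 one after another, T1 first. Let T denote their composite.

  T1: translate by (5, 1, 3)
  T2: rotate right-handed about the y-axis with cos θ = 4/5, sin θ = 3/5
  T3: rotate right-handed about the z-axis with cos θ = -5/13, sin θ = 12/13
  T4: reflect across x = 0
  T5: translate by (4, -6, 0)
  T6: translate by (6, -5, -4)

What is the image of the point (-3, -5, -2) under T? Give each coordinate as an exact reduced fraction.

T1 translate by (5, 1, 3): (-3, -5, -2) → (2, -4, 1)
T2 rotate right-handed about the y-axis with cos θ = 4/5, sin θ = 3/5: (2, -4, 1) → (11/5, -4, -2/5)
T3 rotate right-handed about the z-axis with cos θ = -5/13, sin θ = 12/13: (11/5, -4, -2/5) → (37/13, 232/65, -2/5)
T4 reflect across x = 0: (37/13, 232/65, -2/5) → (-37/13, 232/65, -2/5)
T5 translate by (4, -6, 0): (-37/13, 232/65, -2/5) → (15/13, -158/65, -2/5)
T6 translate by (6, -5, -4): (15/13, -158/65, -2/5) → (93/13, -483/65, -22/5)

T(p) = (93/13, -483/65, -22/5)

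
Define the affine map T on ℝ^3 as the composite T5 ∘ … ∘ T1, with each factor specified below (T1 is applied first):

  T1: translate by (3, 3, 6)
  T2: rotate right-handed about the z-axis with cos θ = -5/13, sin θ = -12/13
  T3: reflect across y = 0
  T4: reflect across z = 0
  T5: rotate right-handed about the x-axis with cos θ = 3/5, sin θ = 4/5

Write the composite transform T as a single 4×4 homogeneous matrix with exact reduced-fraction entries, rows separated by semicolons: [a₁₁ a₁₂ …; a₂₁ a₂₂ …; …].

T = [-5/13 12/13 0 21/13; 36/65 3/13 4/5 93/13; 48/65 4/13 -3/5 -6/13; 0 0 0 1]

T1 = [1 0 0 3; 0 1 0 3; 0 0 1 6; 0 0 0 1]
T2·T1 = [-5/13 12/13 0 21/13; -12/13 -5/13 0 -51/13; 0 0 1 6; 0 0 0 1]
T3·…·T1 = [-5/13 12/13 0 21/13; 12/13 5/13 0 51/13; 0 0 1 6; 0 0 0 1]
T4·…·T1 = [-5/13 12/13 0 21/13; 12/13 5/13 0 51/13; 0 0 -1 -6; 0 0 0 1]
T5·…·T1 = [-5/13 12/13 0 21/13; 36/65 3/13 4/5 93/13; 48/65 4/13 -3/5 -6/13; 0 0 0 1]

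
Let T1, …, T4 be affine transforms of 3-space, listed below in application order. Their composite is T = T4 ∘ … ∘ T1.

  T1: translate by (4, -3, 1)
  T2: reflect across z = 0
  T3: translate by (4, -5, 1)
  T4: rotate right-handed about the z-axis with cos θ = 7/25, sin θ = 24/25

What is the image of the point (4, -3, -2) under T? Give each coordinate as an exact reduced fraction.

T(p) = (348/25, 211/25, 2)

T1 translate by (4, -3, 1): (4, -3, -2) → (8, -6, -1)
T2 reflect across z = 0: (8, -6, -1) → (8, -6, 1)
T3 translate by (4, -5, 1): (8, -6, 1) → (12, -11, 2)
T4 rotate right-handed about the z-axis with cos θ = 7/25, sin θ = 24/25: (12, -11, 2) → (348/25, 211/25, 2)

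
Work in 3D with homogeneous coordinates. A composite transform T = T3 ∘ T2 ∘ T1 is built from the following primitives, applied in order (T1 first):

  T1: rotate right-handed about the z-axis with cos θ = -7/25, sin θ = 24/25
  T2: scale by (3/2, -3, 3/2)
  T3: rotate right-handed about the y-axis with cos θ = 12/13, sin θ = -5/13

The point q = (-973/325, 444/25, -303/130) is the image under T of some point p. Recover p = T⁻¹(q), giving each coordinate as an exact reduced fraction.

T1 = [-7/25 -24/25 0 0; 24/25 -7/25 0 0; 0 0 1 0; 0 0 0 1]
T2·T1 = [-21/50 -36/25 0 0; -72/25 21/25 0 0; 0 0 3/2 0; 0 0 0 1]
T3·…·T1 = [-126/325 -432/325 -15/26 0; -72/25 21/25 0 0; -21/130 -36/65 18/13 0; 0 0 0 1]
det M = -27/4; M⁻¹ = [-56/325 -8/25 -14/195 0; -192/325 7/75 -16/65 0; -10/39 0 8/13 0; 0 0 0 1]
M⁻¹ · (-973/325, 444/25, -303/130)ᵀ = (-5, 4, -2/3)ᵀ

p = (-5, 4, -2/3)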